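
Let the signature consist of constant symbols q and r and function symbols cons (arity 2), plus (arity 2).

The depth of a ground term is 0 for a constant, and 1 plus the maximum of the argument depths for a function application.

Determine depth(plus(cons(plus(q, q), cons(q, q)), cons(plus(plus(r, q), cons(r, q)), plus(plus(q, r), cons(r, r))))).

4

depth(plus(q, q)) = 1 + max(0, 0) = 1
depth(cons(q, q)) = 1 + max(0, 0) = 1
depth(cons(plus(q, q), cons(q, q))) = 1 + max(1, 1) = 2
depth(plus(r, q)) = 1 + max(0, 0) = 1
depth(cons(r, q)) = 1 + max(0, 0) = 1
depth(plus(plus(r, q), cons(r, q))) = 1 + max(1, 1) = 2
depth(plus(q, r)) = 1 + max(0, 0) = 1
depth(cons(r, r)) = 1 + max(0, 0) = 1
depth(plus(plus(q, r), cons(r, r))) = 1 + max(1, 1) = 2
depth(cons(plus(plus(r, q), cons(r, q)), plus(plus(q, r), cons(r, r)))) = 1 + max(2, 2) = 3
depth(plus(cons(plus(q, q), cons(q, q)), cons(plus(plus(r, q), cons(r, q)), plus(plus(q, r), cons(r, r))))) = 1 + max(2, 3) = 4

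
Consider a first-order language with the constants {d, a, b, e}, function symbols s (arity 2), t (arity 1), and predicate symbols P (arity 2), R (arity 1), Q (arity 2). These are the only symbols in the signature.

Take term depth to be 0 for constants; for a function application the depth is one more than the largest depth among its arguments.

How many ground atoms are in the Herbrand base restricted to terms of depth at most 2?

730236

First count ground terms of depth ≤ 2.
Write N_k for the number of ground terms of depth ≤ k. A term of depth ≤ k is either a constant or a function symbol applied to arguments of depth ≤ k−1, so N_k = 4 + N_{k-1}^2 + N_{k-1}.
N_0 = 4
N_1 = 4 + 4^2 + 4 = 24
N_2 = 4 + 24^2 + 24 = 604
So |H| = 604.
Each predicate of arity r yields |H|^r ground atoms (one per choice of an r-tuple from H):
  P: 604^2 = 364816;  R: 604;  Q: 604^2 = 364816
Total ground atoms: 364816 + 604 + 364816 = 730236.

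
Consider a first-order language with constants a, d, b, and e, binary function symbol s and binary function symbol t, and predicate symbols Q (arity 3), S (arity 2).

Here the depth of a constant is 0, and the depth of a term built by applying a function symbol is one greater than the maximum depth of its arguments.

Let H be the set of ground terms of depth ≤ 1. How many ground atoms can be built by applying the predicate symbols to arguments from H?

First count ground terms of depth ≤ 1.
Let N_k = |{terms of depth ≤ k}|. Then N_0 = 4 and N_k = 4 + N_{k-1}^2 + N_{k-1}^2 for k ≥ 1 (one summand per function symbol, arity giving the exponent).
N_0 = 4
N_1 = 4 + 4^2 + 4^2 = 36
So |H| = 36.
Each predicate of arity r yields |H|^r ground atoms (one per choice of an r-tuple from H):
  Q: 36^3 = 46656;  S: 36^2 = 1296
Total ground atoms: 46656 + 1296 = 47952.

47952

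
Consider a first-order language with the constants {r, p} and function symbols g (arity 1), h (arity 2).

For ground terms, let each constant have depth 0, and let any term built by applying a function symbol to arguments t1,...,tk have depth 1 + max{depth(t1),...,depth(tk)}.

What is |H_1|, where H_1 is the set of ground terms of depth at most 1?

8

Count level by level. With function symbols g/1, h/2, the terms of depth ≤ k are the 2 constants together with each function applied to depth-≤(k−1) tuples, so N_k = 2 + N_{k-1} + N_{k-1}^2.
N_0 = 2
N_1 = 2 + 2 + 2^2 = 8
Explicitly: r, p, g(r), g(p), h(r, r), h(r, p), h(p, r), h(p, p).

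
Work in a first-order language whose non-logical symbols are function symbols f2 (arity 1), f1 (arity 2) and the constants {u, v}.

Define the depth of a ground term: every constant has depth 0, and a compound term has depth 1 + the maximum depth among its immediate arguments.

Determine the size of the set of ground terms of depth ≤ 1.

8

Let N_k = |{terms of depth ≤ k}|. Then N_0 = 2 and N_k = 2 + N_{k-1} + N_{k-1}^2 for k ≥ 1 (one summand per function symbol, arity giving the exponent).
N_0 = 2
N_1 = 2 + 2 + 2^2 = 8
Explicitly: u, v, f2(u), f2(v), f1(u, u), f1(u, v), f1(v, u), f1(v, v).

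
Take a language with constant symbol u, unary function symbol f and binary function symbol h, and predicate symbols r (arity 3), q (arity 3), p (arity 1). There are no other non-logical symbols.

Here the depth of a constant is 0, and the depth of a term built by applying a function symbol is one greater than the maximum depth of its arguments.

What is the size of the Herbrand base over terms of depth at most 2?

4407

First count ground terms of depth ≤ 2.
If N_k denotes the number of depth-≤k ground terms, the 1 constant gives N_0 = 1, and each function symbol of arity r contributes N_{k-1}^r new terms at level k: N_k = 1 + N_{k-1} + N_{k-1}^2.
N_0 = 1
N_1 = 1 + 1 + 1^2 = 3
N_2 = 1 + 3 + 3^2 = 13
So |H| = 13.
For each predicate symbol, the number of ground atoms is |H| raised to its arity; summing:
  r: 13^3 = 2197;  q: 13^3 = 2197;  p: 13
Total ground atoms: 2197 + 2197 + 13 = 4407.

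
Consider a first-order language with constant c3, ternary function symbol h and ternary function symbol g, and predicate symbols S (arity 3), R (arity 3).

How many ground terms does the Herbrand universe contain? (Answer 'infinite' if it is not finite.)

The signature has at least one function symbol (h, arity 3) and at least one constant (c3).
Iterating h gives infinitely many distinct ground terms: c3, h(c3, c3, c3), h(h(c3, c3, c3), h(c3, c3, c3), h(c3, c3, c3)), ...
So the Herbrand universe is infinite.

infinite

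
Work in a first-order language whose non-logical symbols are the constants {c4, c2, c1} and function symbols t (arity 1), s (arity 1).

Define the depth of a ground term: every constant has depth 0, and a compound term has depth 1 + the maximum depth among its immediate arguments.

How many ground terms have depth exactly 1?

6

If N_k denotes the number of depth-≤k ground terms, the 3 constants give N_0 = 3, and each function symbol of arity r contributes N_{k-1}^r new terms at level k: N_k = 3 + N_{k-1} + N_{k-1}.
N_0 = 3
N_1 = 3 + 3 + 3 = 9
Terms of depth exactly 1: N_1 − N_0 = 9 − 3 = 6.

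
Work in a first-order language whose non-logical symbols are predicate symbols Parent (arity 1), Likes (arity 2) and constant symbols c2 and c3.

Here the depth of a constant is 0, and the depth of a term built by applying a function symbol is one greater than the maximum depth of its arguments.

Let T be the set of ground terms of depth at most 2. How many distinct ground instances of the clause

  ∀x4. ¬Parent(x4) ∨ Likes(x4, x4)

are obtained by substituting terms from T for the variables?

2

Ground terms of depth ≤ 2:
  With no function symbols every ground term is a constant, so there are exactly 2 ground terms at every depth bound.
  N_0 = 2
  N_1 = 2
  N_2 = 2
  Explicitly: c2, c3.
So there are 2 ground terms available for substitution.
The variable x4 ranges independently over the available ground terms, and distinct assignments produce distinct instances.
Number of ground instances = 2.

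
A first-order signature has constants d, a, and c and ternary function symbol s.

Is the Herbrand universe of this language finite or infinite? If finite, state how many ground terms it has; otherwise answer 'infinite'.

infinite

The signature has at least one function symbol (s, arity 3) and at least one constant (d).
Iterating s gives infinitely many distinct ground terms: d, s(d, d, d), s(s(d, d, d), s(d, d, d), s(d, d, d)), ...
So the Herbrand universe is infinite.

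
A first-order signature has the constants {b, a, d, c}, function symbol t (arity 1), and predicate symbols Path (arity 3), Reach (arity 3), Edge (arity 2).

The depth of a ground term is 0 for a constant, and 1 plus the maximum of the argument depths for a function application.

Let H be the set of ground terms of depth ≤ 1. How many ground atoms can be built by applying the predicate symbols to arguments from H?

First count ground terms of depth ≤ 1.
Let N_k = |{terms of depth ≤ k}|. Then N_0 = 4 and N_k = 4 + N_{k-1} for k ≥ 1 (one summand per function symbol, arity giving the exponent).
N_0 = 4
N_1 = 4 + 4 = 8
Explicitly: b, a, d, c, t(b), t(a), t(d), t(c).
So |H| = 8.
Each predicate of arity r yields |H|^r ground atoms (one per choice of an r-tuple from H):
  Path: 8^3 = 512;  Reach: 8^3 = 512;  Edge: 8^2 = 64
Total ground atoms: 512 + 512 + 64 = 1088.

1088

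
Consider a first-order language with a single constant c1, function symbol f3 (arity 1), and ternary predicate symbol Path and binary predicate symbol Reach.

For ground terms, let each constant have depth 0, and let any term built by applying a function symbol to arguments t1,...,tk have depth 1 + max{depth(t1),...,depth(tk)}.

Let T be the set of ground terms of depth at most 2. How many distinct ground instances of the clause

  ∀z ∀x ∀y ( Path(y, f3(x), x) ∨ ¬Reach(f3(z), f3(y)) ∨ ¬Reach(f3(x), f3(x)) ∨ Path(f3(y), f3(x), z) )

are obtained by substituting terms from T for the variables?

Ground terms of depth ≤ 2:
  Count level by level. With function symbols f3/1, the terms of depth ≤ k are the 1 constant together with each function applied to depth-≤(k−1) tuples, so N_k = 1 + N_{k-1}.
  N_0 = 1
  N_1 = 1 + 1 = 2
  N_2 = 1 + 2 = 3
  Explicitly: c1, f3(c1), f3(f3(c1)).
So there are 3 ground terms available for substitution.
There are 3 variables to instantiate (z, x, y), each occurring in at least one literal, so different choices give different ground instances.
Number of ground instances = 3^3 = 27.

27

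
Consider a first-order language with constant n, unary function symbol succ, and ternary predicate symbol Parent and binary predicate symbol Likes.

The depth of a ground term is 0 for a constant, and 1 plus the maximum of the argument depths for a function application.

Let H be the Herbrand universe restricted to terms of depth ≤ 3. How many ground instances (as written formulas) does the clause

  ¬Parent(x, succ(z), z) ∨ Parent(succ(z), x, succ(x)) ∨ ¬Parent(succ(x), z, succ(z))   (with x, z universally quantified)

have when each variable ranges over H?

16

Ground terms of depth ≤ 3:
  Count level by level. With function symbols succ/1, the terms of depth ≤ k are the 1 constant together with each function applied to depth-≤(k−1) tuples, so N_k = 1 + N_{k-1}.
  N_0 = 1
  N_1 = 1 + 1 = 2
  N_2 = 1 + 2 = 3
  N_3 = 1 + 3 = 4
  Explicitly: n, succ(n), succ(succ(n)), succ(succ(succ(n))).
So there are 4 ground terms available for substitution.
There are 2 variables to instantiate (x, z), each occurring in at least one literal, so different choices give different ground instances.
Number of ground instances = 4^2 = 16.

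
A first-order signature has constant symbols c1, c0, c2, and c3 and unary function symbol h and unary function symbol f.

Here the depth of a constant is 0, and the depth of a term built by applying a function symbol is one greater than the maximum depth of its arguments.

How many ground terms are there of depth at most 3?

Let N_k count ground terms of depth at most k. Each non-constant term of depth ≤ k is some function symbol applied to depth-≤(k−1) arguments, giving N_k = 4 + N_{k-1} + N_{k-1}.
N_0 = 4
N_1 = 4 + 4 + 4 = 12
N_2 = 4 + 12 + 12 = 28
N_3 = 4 + 28 + 28 = 60

60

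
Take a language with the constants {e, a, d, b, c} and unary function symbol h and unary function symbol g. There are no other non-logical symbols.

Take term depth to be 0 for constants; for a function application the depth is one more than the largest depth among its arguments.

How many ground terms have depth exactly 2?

Count level by level. With function symbols h/1, g/1, the terms of depth ≤ k are the 5 constants together with each function applied to depth-≤(k−1) tuples, so N_k = 5 + N_{k-1} + N_{k-1}.
N_0 = 5
N_1 = 5 + 5 + 5 = 15
N_2 = 5 + 15 + 15 = 35
Terms of depth exactly 2: N_2 − N_1 = 35 − 15 = 20.

20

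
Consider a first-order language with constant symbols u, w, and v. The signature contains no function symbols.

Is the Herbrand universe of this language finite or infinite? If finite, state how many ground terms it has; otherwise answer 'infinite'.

There are no function symbols, so every ground term is one of the 3 constants.
The Herbrand universe is {u, w, v}, which is finite with 3 elements.

3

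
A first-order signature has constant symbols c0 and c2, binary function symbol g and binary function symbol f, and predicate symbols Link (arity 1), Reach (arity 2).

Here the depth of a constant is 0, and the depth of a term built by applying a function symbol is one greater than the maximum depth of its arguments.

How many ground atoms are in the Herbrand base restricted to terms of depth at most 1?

First count ground terms of depth ≤ 1.
If N_k denotes the number of depth-≤k ground terms, the 2 constants give N_0 = 2, and each function symbol of arity r contributes N_{k-1}^r new terms at level k: N_k = 2 + N_{k-1}^2 + N_{k-1}^2.
N_0 = 2
N_1 = 2 + 2^2 + 2^2 = 10
So |H| = 10.
A ground atom is a predicate applied to a tuple of terms from H, so the count is the sum over predicates of |H|^arity:
  Link: 10;  Reach: 10^2 = 100
Total ground atoms: 10 + 100 = 110.

110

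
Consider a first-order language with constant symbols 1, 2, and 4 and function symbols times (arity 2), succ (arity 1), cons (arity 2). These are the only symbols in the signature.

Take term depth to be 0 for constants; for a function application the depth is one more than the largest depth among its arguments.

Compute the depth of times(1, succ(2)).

2

depth(succ(2)) = 1 + depth(2) = 1 + 0 = 1
depth(times(1, succ(2))) = 1 + max(0, 1) = 2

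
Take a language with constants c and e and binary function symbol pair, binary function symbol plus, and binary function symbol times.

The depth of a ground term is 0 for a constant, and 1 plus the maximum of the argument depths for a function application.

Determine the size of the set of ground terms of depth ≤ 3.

Let N_k count ground terms of depth at most k. Each non-constant term of depth ≤ k is some function symbol applied to depth-≤(k−1) arguments, giving N_k = 2 + N_{k-1}^2 + N_{k-1}^2 + N_{k-1}^2.
N_0 = 2
N_1 = 2 + 2^2 + 2^2 + 2^2 = 14
N_2 = 2 + 14^2 + 14^2 + 14^2 = 590
N_3 = 2 + 590^2 + 590^2 + 590^2 = 1044302

1044302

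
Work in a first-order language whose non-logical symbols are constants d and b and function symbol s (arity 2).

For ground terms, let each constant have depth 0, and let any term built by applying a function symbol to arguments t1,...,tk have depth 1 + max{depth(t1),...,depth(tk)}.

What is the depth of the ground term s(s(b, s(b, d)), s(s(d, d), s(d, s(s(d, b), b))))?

depth(s(b, d)) = 1 + max(0, 0) = 1
depth(s(b, s(b, d))) = 1 + max(0, 1) = 2
depth(s(d, d)) = 1 + max(0, 0) = 1
depth(s(d, b)) = 1 + max(0, 0) = 1
depth(s(s(d, b), b)) = 1 + max(1, 0) = 2
depth(s(d, s(s(d, b), b))) = 1 + max(0, 2) = 3
depth(s(s(d, d), s(d, s(s(d, b), b)))) = 1 + max(1, 3) = 4
depth(s(s(b, s(b, d)), s(s(d, d), s(d, s(s(d, b), b))))) = 1 + max(2, 4) = 5

5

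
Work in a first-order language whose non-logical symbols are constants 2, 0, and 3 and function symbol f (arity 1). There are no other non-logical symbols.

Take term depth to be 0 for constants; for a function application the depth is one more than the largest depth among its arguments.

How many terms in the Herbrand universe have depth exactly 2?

If N_k denotes the number of depth-≤k ground terms, the 3 constants give N_0 = 3, and each function symbol of arity r contributes N_{k-1}^r new terms at level k: N_k = 3 + N_{k-1}.
N_0 = 3
N_1 = 3 + 3 = 6
N_2 = 3 + 6 = 9
Terms of depth exactly 2: N_2 − N_1 = 9 − 6 = 3.

3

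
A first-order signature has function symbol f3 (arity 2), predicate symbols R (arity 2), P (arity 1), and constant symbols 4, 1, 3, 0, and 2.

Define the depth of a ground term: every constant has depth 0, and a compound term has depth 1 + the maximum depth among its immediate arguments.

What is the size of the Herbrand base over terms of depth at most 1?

930

First count ground terms of depth ≤ 1.
Let N_k count ground terms of depth at most k. Each non-constant term of depth ≤ k is some function symbol applied to depth-≤(k−1) arguments, giving N_k = 5 + N_{k-1}^2.
N_0 = 5
N_1 = 5 + 5^2 = 30
So |H| = 30.
A ground atom is a predicate applied to a tuple of terms from H, so the count is the sum over predicates of |H|^arity:
  R: 30^2 = 900;  P: 30
Total ground atoms: 900 + 30 = 930.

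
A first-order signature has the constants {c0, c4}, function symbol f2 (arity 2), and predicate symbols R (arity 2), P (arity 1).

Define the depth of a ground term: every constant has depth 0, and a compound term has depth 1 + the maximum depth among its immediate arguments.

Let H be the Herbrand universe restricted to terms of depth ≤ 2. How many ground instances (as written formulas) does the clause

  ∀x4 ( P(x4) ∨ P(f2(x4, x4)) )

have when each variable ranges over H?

Ground terms of depth ≤ 2:
  Let N_k count ground terms of depth at most k. Each non-constant term of depth ≤ k is some function symbol applied to depth-≤(k−1) arguments, giving N_k = 2 + N_{k-1}^2.
  N_0 = 2
  N_1 = 2 + 2^2 = 6
  N_2 = 2 + 6^2 = 38
So there are 38 ground terms available for substitution.
There is 1 variable to instantiate (x4),  occurring in at least one literal, so different choices give different ground instances.
Number of ground instances = 38.

38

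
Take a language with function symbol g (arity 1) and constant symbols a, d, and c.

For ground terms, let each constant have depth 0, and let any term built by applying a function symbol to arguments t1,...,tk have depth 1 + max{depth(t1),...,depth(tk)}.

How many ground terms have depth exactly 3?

If N_k denotes the number of depth-≤k ground terms, the 3 constants give N_0 = 3, and each function symbol of arity r contributes N_{k-1}^r new terms at level k: N_k = 3 + N_{k-1}.
N_0 = 3
N_1 = 3 + 3 = 6
N_2 = 3 + 6 = 9
N_3 = 3 + 9 = 12
Terms of depth exactly 3: N_3 − N_2 = 12 − 9 = 3.

3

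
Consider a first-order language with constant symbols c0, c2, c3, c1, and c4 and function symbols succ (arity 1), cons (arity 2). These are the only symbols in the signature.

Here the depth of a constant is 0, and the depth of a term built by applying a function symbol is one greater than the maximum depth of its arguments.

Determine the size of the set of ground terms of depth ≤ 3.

1601495

Count level by level. With function symbols succ/1, cons/2, the terms of depth ≤ k are the 5 constants together with each function applied to depth-≤(k−1) tuples, so N_k = 5 + N_{k-1} + N_{k-1}^2.
N_0 = 5
N_1 = 5 + 5 + 5^2 = 35
N_2 = 5 + 35 + 35^2 = 1265
N_3 = 5 + 1265 + 1265^2 = 1601495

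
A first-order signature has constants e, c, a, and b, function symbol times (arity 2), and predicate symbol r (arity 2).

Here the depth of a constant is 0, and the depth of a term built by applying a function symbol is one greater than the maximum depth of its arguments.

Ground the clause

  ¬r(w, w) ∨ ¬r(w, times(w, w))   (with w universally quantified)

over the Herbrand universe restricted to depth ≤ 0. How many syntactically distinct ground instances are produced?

4

Ground terms of depth ≤ 0:
  Let N_k count ground terms of depth at most k. Each non-constant term of depth ≤ k is some function symbol applied to depth-≤(k−1) arguments, giving N_k = 4 + N_{k-1}^2.
  N_0 = 4
So there are 4 ground terms available for substitution.
The variable w ranges independently over the available ground terms, and distinct assignments produce distinct instances.
Number of ground instances = 4.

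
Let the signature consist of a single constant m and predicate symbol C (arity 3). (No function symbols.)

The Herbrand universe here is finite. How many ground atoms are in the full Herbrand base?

With no function symbols, the Herbrand universe is just the 1 constant.
Ground atoms per predicate: C: 1^3 = 1.
Herbrand base size = 1 = 1.

1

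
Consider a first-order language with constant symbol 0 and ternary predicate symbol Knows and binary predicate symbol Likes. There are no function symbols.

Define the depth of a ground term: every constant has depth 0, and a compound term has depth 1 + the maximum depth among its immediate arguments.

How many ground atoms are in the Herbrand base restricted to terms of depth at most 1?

2

First count ground terms of depth ≤ 1.
With no function symbols every ground term is a constant, so there is exactly 1 ground term at every depth bound.
N_0 = 1
N_1 = 1
Explicitly: 0.
So |H| = 1.
Each predicate of arity r yields |H|^r ground atoms (one per choice of an r-tuple from H):
  Knows: 1^3 = 1;  Likes: 1^2 = 1
Total ground atoms: 1 + 1 = 2.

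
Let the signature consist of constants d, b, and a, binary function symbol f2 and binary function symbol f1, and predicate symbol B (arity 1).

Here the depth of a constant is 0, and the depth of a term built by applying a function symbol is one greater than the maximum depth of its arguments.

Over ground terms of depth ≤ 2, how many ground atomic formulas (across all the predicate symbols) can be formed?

First count ground terms of depth ≤ 2.
If N_k denotes the number of depth-≤k ground terms, the 3 constants give N_0 = 3, and each function symbol of arity r contributes N_{k-1}^r new terms at level k: N_k = 3 + N_{k-1}^2 + N_{k-1}^2.
N_0 = 3
N_1 = 3 + 3^2 + 3^2 = 21
N_2 = 3 + 21^2 + 21^2 = 885
So |H| = 885.
Each predicate of arity r yields |H|^r ground atoms (one per choice of an r-tuple from H):
  B: 885
Total ground atoms: 885.

885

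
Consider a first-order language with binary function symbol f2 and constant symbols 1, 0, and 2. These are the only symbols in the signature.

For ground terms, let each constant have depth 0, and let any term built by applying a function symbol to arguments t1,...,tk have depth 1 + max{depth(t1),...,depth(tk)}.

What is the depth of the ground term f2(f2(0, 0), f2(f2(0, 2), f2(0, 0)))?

3

depth(f2(0, 0)) = 1 + max(0, 0) = 1
depth(f2(0, 2)) = 1 + max(0, 0) = 1
depth(f2(f2(0, 2), f2(0, 0))) = 1 + max(1, 1) = 2
depth(f2(f2(0, 0), f2(f2(0, 2), f2(0, 0)))) = 1 + max(1, 2) = 3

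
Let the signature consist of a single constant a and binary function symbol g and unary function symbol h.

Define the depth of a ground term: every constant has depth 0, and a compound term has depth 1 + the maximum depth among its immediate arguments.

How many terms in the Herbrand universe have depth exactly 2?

10

Let N_k = |{terms of depth ≤ k}|. Then N_0 = 1 and N_k = 1 + N_{k-1}^2 + N_{k-1} for k ≥ 1 (one summand per function symbol, arity giving the exponent).
N_0 = 1
N_1 = 1 + 1^2 + 1 = 3
N_2 = 1 + 3^2 + 3 = 13
Terms of depth exactly 2: N_2 − N_1 = 13 − 3 = 10.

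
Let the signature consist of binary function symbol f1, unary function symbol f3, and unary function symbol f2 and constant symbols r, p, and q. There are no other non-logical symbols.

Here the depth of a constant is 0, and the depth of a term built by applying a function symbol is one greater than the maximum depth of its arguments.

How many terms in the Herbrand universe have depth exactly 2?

Let N_k count ground terms of depth at most k. Each non-constant term of depth ≤ k is some function symbol applied to depth-≤(k−1) arguments, giving N_k = 3 + N_{k-1}^2 + N_{k-1} + N_{k-1}.
N_0 = 3
N_1 = 3 + 3^2 + 3 + 3 = 18
N_2 = 3 + 18^2 + 18 + 18 = 363
Terms of depth exactly 2: N_2 − N_1 = 363 − 18 = 345.

345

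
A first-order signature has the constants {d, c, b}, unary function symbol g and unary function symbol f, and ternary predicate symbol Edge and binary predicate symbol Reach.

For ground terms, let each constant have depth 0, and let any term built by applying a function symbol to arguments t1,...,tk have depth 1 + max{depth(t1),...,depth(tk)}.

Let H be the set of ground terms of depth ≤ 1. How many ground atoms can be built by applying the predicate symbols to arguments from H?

810

First count ground terms of depth ≤ 1.
If N_k denotes the number of depth-≤k ground terms, the 3 constants give N_0 = 3, and each function symbol of arity r contributes N_{k-1}^r new terms at level k: N_k = 3 + N_{k-1} + N_{k-1}.
N_0 = 3
N_1 = 3 + 3 + 3 = 9
Explicitly: d, c, b, g(d), g(c), g(b), f(d), f(c), f(b).
So |H| = 9.
Ground atoms are formed by filling each argument slot of a predicate with a term from H, so an r-ary predicate gives |H|^r atoms:
  Edge: 9^3 = 729;  Reach: 9^2 = 81
Total ground atoms: 729 + 81 = 810.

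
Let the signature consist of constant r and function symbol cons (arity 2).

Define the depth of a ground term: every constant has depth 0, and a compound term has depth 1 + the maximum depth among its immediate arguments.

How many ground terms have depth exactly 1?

1

Let N_k = |{terms of depth ≤ k}|. Then N_0 = 1 and N_k = 1 + N_{k-1}^2 for k ≥ 1 (one summand per function symbol, arity giving the exponent).
N_0 = 1
N_1 = 1 + 1^2 = 2
Terms of depth exactly 1: N_1 − N_0 = 2 − 1 = 1.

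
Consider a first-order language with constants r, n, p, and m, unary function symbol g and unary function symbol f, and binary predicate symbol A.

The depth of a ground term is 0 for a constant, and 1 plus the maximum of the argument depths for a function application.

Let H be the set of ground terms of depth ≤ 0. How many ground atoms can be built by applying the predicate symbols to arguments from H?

16

First count ground terms of depth ≤ 0.
Let N_k = |{terms of depth ≤ k}|. Then N_0 = 4 and N_k = 4 + N_{k-1} + N_{k-1} for k ≥ 1 (one summand per function symbol, arity giving the exponent).
N_0 = 4
Explicitly: r, n, p, m.
So |H| = 4.
For each predicate symbol, the number of ground atoms is |H| raised to its arity; summing:
  A: 4^2 = 16
Total ground atoms: 16.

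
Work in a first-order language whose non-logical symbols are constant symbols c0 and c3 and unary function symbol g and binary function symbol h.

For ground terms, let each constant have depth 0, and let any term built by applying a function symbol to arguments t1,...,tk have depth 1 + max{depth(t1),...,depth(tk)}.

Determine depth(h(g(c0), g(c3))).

depth(g(c0)) = 1 + depth(c0) = 1 + 0 = 1
depth(g(c3)) = 1 + depth(c3) = 1 + 0 = 1
depth(h(g(c0), g(c3))) = 1 + max(1, 1) = 2

2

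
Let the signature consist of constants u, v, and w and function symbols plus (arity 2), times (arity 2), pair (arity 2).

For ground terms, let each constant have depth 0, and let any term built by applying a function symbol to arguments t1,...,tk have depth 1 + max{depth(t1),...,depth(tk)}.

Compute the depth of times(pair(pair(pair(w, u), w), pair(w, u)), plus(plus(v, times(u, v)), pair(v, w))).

4

depth(pair(w, u)) = 1 + max(0, 0) = 1
depth(pair(pair(w, u), w)) = 1 + max(1, 0) = 2
depth(pair(pair(pair(w, u), w), pair(w, u))) = 1 + max(2, 1) = 3
depth(times(u, v)) = 1 + max(0, 0) = 1
depth(plus(v, times(u, v))) = 1 + max(0, 1) = 2
depth(pair(v, w)) = 1 + max(0, 0) = 1
depth(plus(plus(v, times(u, v)), pair(v, w))) = 1 + max(2, 1) = 3
depth(times(pair(pair(pair(w, u), w), pair(w, u)), plus(plus(v, times(u, v)), pair(v, w)))) = 1 + max(3, 3) = 4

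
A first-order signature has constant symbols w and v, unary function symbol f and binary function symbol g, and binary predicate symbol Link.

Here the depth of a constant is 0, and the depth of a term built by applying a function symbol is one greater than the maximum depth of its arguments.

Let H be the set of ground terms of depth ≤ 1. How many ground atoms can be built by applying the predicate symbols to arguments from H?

First count ground terms of depth ≤ 1.
Write N_k for the number of ground terms of depth ≤ k. A term of depth ≤ k is either a constant or a function symbol applied to arguments of depth ≤ k−1, so N_k = 2 + N_{k-1} + N_{k-1}^2.
N_0 = 2
N_1 = 2 + 2 + 2^2 = 8
Explicitly: w, v, f(w), f(v), g(w, w), g(w, v), g(v, w), g(v, v).
So |H| = 8.
Ground atoms are formed by filling each argument slot of a predicate with a term from H, so an r-ary predicate gives |H|^r atoms:
  Link: 8^2 = 64
Total ground atoms: 64.

64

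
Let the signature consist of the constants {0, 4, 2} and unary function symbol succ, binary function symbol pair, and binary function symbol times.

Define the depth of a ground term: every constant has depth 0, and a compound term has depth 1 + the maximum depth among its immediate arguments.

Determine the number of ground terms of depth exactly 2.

Let N_k = |{terms of depth ≤ k}|. Then N_0 = 3 and N_k = 3 + N_{k-1} + N_{k-1}^2 + N_{k-1}^2 for k ≥ 1 (one summand per function symbol, arity giving the exponent).
N_0 = 3
N_1 = 3 + 3 + 3^2 + 3^2 = 24
N_2 = 3 + 24 + 24^2 + 24^2 = 1179
Terms of depth exactly 2: N_2 − N_1 = 1179 − 24 = 1155.

1155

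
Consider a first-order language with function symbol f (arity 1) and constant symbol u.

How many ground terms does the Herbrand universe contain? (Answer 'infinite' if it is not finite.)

infinite

The signature has at least one function symbol (f, arity 1) and at least one constant (u).
Iterating f gives infinitely many distinct ground terms: u, f(u), f(f(u)), ...
So the Herbrand universe is infinite.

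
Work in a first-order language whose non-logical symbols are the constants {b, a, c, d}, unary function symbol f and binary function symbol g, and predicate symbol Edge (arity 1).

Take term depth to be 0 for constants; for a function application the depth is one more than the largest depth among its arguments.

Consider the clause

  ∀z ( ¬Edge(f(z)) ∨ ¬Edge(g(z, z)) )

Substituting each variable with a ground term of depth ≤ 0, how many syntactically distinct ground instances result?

Ground terms of depth ≤ 0:
  Let N_k count ground terms of depth at most k. Each non-constant term of depth ≤ k is some function symbol applied to depth-≤(k−1) arguments, giving N_k = 4 + N_{k-1} + N_{k-1}^2.
  N_0 = 4
So there are 4 ground terms available for substitution.
The body mentions the single quantified variable z; since ground terms form a free algebra, no two substitutions collapse to the same formula.
Number of ground instances = 4.

4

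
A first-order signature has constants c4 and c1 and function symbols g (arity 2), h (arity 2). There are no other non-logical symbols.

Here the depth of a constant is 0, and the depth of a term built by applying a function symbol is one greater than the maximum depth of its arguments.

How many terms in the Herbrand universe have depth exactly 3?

Write N_k for the number of ground terms of depth ≤ k. A term of depth ≤ k is either a constant or a function symbol applied to arguments of depth ≤ k−1, so N_k = 2 + N_{k-1}^2 + N_{k-1}^2.
N_0 = 2
N_1 = 2 + 2^2 + 2^2 = 10
N_2 = 2 + 10^2 + 10^2 = 202
N_3 = 2 + 202^2 + 202^2 = 81610
Terms of depth exactly 3: N_3 − N_2 = 81610 − 202 = 81408.

81408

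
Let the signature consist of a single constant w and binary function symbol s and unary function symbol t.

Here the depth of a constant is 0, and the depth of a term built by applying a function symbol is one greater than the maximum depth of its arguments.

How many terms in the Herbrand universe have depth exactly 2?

10

Count level by level. With function symbols s/2, t/1, the terms of depth ≤ k are the 1 constant together with each function applied to depth-≤(k−1) tuples, so N_k = 1 + N_{k-1}^2 + N_{k-1}.
N_0 = 1
N_1 = 1 + 1^2 + 1 = 3
N_2 = 1 + 3^2 + 3 = 13
Terms of depth exactly 2: N_2 − N_1 = 13 − 3 = 10.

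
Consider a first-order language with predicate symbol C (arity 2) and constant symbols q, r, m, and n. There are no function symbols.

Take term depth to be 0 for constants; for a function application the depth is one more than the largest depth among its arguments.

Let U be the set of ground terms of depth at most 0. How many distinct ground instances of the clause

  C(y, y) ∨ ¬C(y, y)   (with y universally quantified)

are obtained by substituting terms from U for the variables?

Ground terms of depth ≤ 0:
  With no function symbols every ground term is a constant, so there are exactly 4 ground terms at every depth bound.
  N_0 = 4
  Explicitly: q, r, m, n.
So there are 4 ground terms available for substitution.
The variable y ranges independently over the available ground terms, and distinct assignments produce distinct instances.
Number of ground instances = 4.

4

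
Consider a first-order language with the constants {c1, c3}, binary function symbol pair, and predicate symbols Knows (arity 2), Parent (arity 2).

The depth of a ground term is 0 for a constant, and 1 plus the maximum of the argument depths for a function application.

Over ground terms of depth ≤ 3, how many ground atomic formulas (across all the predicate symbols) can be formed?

First count ground terms of depth ≤ 3.
Write N_k for the number of ground terms of depth ≤ k. A term of depth ≤ k is either a constant or a function symbol applied to arguments of depth ≤ k−1, so N_k = 2 + N_{k-1}^2.
N_0 = 2
N_1 = 2 + 2^2 = 6
N_2 = 2 + 6^2 = 38
N_3 = 2 + 38^2 = 1446
So |H| = 1446.
Ground atoms are formed by filling each argument slot of a predicate with a term from H, so an r-ary predicate gives |H|^r atoms:
  Knows: 1446^2 = 2090916;  Parent: 1446^2 = 2090916
Total ground atoms: 2090916 + 2090916 = 4181832.

4181832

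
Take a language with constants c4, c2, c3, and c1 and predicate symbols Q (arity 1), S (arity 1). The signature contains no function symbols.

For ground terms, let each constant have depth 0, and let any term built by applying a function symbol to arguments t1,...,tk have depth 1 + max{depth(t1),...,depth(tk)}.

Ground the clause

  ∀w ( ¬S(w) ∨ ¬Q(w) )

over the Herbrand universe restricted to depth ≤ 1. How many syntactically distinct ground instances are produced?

4

Ground terms of depth ≤ 1:
  With no function symbols every ground term is a constant, so there are exactly 4 ground terms at every depth bound.
  N_0 = 4
  N_1 = 4
So there are 4 ground terms available for substitution.
The body mentions the single quantified variable w; since ground terms form a free algebra, no two substitutions collapse to the same formula.
Number of ground instances = 4.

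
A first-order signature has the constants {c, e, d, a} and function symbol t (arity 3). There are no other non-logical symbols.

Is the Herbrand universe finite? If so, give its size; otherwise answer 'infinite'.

infinite

The signature has at least one function symbol (t, arity 3) and at least one constant (c).
Iterating t gives infinitely many distinct ground terms: c, t(c, c, c), t(t(c, c, c), t(c, c, c), t(c, c, c)), ...
So the Herbrand universe is infinite.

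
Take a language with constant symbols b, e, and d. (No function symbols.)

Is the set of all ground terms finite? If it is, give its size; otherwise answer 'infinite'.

3

There are no function symbols, so every ground term is one of the 3 constants.
The Herbrand universe is {b, e, d}, which is finite with 3 elements.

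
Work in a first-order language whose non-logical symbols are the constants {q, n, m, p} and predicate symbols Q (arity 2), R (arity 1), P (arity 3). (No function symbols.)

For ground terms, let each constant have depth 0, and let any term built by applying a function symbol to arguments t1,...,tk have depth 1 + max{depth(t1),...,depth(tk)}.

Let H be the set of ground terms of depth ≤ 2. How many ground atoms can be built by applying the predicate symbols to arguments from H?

84

First count ground terms of depth ≤ 2.
With no function symbols every ground term is a constant, so there are exactly 4 ground terms at every depth bound.
N_0 = 4
N_1 = 4
N_2 = 4
Explicitly: q, n, m, p.
So |H| = 4.
A ground atom is a predicate applied to a tuple of terms from H, so the count is the sum over predicates of |H|^arity:
  Q: 4^2 = 16;  R: 4;  P: 4^3 = 64
Total ground atoms: 16 + 4 + 64 = 84.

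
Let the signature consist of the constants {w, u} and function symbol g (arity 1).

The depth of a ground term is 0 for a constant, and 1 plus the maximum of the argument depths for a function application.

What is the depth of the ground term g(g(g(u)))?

3

depth(g(u)) = 1 + depth(u) = 1 + 0 = 1
depth(g(g(u))) = 1 + depth(g(u)) = 1 + 1 = 2
depth(g(g(g(u)))) = 1 + depth(g(g(u))) = 1 + 2 = 3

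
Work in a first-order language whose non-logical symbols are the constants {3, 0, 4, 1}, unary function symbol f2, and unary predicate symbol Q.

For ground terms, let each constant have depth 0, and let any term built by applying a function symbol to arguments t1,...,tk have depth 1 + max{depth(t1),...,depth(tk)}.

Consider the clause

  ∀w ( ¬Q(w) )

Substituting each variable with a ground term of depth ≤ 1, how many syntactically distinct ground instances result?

Ground terms of depth ≤ 1:
  Write N_k for the number of ground terms of depth ≤ k. A term of depth ≤ k is either a constant or a function symbol applied to arguments of depth ≤ k−1, so N_k = 4 + N_{k-1}.
  N_0 = 4
  N_1 = 4 + 4 = 8
  Explicitly: 3, 0, 4, 1, f2(3), f2(0), f2(4), f2(1).
So there are 8 ground terms available for substitution.
There is 1 variable to instantiate (w),  occurring in at least one literal, so different choices give different ground instances.
Number of ground instances = 8.

8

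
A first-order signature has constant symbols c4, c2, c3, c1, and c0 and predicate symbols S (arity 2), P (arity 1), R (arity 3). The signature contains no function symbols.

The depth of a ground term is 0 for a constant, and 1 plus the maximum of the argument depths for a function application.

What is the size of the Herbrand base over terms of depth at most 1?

155

First count ground terms of depth ≤ 1.
With no function symbols every ground term is a constant, so there are exactly 5 ground terms at every depth bound.
N_0 = 5
N_1 = 5
So |H| = 5.
Ground atoms are formed by filling each argument slot of a predicate with a term from H, so an r-ary predicate gives |H|^r atoms:
  S: 5^2 = 25;  P: 5;  R: 5^3 = 125
Total ground atoms: 25 + 5 + 125 = 155.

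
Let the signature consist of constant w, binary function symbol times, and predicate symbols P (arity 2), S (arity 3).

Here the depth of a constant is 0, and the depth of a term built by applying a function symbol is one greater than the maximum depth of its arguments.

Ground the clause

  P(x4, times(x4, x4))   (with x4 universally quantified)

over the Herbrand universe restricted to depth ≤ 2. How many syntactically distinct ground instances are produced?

5

Ground terms of depth ≤ 2:
  Let N_k count ground terms of depth at most k. Each non-constant term of depth ≤ k is some function symbol applied to depth-≤(k−1) arguments, giving N_k = 1 + N_{k-1}^2.
  N_0 = 1
  N_1 = 1 + 1^2 = 2
  N_2 = 1 + 2^2 = 5
  Explicitly: w, times(w, w), times(w, times(w, w)), times(times(w, w), w), times(times(w, w), times(w, w)).
So there are 5 ground terms available for substitution.
There is 1 variable to instantiate (x4),  occurring in at least one literal, so different choices give different ground instances.
Number of ground instances = 5.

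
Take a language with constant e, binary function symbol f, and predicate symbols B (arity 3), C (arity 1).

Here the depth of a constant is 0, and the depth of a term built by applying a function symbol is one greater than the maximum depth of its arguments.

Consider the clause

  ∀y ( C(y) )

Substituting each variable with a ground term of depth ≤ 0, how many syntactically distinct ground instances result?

1

Ground terms of depth ≤ 0:
  Let N_k = |{terms of depth ≤ k}|. Then N_0 = 1 and N_k = 1 + N_{k-1}^2 for k ≥ 1 (one summand per function symbol, arity giving the exponent).
  N_0 = 1
So there is exactly 1 ground term available for substitution.
The body mentions the single quantified variable y; since ground terms form a free algebra, no two substitutions collapse to the same formula.
Number of ground instances = 1.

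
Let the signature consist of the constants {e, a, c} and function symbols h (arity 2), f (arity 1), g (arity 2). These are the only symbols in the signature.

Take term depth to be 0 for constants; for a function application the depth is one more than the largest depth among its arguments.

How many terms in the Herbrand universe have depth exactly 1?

21

Write N_k for the number of ground terms of depth ≤ k. A term of depth ≤ k is either a constant or a function symbol applied to arguments of depth ≤ k−1, so N_k = 3 + N_{k-1}^2 + N_{k-1} + N_{k-1}^2.
N_0 = 3
N_1 = 3 + 3^2 + 3 + 3^2 = 24
Terms of depth exactly 1: N_1 − N_0 = 24 − 3 = 21.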